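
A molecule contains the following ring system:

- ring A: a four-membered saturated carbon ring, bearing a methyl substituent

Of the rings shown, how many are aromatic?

Ring A has only sp³ atoms, so it is not fully conjugated — not aromatic (cyclobutane).

0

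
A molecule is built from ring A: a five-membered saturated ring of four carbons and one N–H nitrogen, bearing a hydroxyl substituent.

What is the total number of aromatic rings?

0

Ring A has only sp³ atoms, so it is not fully conjugated — not aromatic (pyrrolidine).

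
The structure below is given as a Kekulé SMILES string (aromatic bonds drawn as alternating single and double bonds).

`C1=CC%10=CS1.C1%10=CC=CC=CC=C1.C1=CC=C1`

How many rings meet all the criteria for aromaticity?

The SMILES encodes a five-membered ring of four carbons and one sulfur, with two C=C double bonds; an eight-membered carbon ring with four alternating C=C double bonds; a four-membered carbon ring with two alternating C=C double bonds.
The 5-membered ring with one sulfur has a continuous p-orbital overlap around the ring; 2 ring double bonds (4 π electrons) plus a heteroatom lone pair (2) give 6 π electrons. Since 6 = 4n+2 (n=1), it is aromatic (thiophene).
The 8-membered ring has only sp² ring atoms; a planar conformation would have a fully conjugated π system of 8 electrons. But 8 = 4(2), which is 4n not 4n+2, so it is not aromatic (cyclooctatetraene) — cyclooctatetraene distorts into a non-planar tub to avoid antiaromaticity.
The 4-membered ring has only sp² ring atoms; a planar conformation would have a fully conjugated π system of 4 electrons. But 4 = 4(1), which is 4n not 4n+2, so it is not aromatic (cyclobutadiene) — cyclobutadiene is antiaromatic and distorts to a rectangle.
1 of the 3 rings is aromatic. Total: 1.

1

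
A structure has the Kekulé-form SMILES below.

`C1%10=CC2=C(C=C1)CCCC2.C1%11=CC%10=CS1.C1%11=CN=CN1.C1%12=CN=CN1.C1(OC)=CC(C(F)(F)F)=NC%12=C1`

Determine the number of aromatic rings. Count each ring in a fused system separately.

The SMILES encodes a six-membered carbon ring with three alternating C=C double bonds, fused to a saturated six-membered carbon ring; a five-membered ring of four carbons and one sulfur, with two C=C double bonds; a five-membered ring with nitrogens at positions 1 and 3 (one bearing H, one in a C=N bond) and two double bonds; a five-membered ring with nitrogens at positions 1 and 3 (one bearing H, one in a C=N bond) and two double bonds; a six-membered ring of five carbons and one nitrogen with three alternating double bonds.
The 6-membered ring is planar and fully conjugated; 3 ring double bonds give 6 π electrons. 6 = 4(1)+2, so it is aromatic (benzene ring).
The second 6-membered ring has four sp³ carbons, so it is not fully conjugated — not aromatic (cyclohexane ring).
The 5-membered ring with one sulfur is planar and fully conjugated; 2 ring double bonds (4 π electrons) plus a heteroatom lone pair (2) give 6 π electrons. Since 6 = 4n+2 (n=1), it is aromatic (thiophene).
The 5-membered ring with two nitrogens (one N–H, one =N–) has a continuous p-orbital overlap around the ring; 2 ring double bonds (4 π electrons) plus a heteroatom lone pair (2) give 6 π electrons. 6 = 4(1)+2, so it is aromatic (imidazole).
The second 5-membered ring with two nitrogens (one N–H, one =N–) has a continuous p-orbital overlap around the ring; 2 ring double bonds (4 π electrons) plus a heteroatom lone pair (2) give 6 π electrons. 6 = 4(1)+2, so it is aromatic (imidazole).
The 6-membered ring with one nitrogen is fully conjugated (every ring atom contributes a p orbital); 3 ring double bonds give 6 π electrons. That satisfies 4n+2 with n=1, so it is aromatic (pyridine).
5 of the 6 rings are aromatic. Total: 5.

5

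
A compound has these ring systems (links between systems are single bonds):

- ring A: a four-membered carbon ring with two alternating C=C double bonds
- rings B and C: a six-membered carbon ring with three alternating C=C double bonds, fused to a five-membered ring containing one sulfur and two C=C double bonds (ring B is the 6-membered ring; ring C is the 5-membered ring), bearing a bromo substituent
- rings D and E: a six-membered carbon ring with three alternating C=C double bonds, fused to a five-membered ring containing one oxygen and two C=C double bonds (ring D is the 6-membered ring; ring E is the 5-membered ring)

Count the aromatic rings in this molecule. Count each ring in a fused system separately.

4

Ring A has only sp² ring atoms; a planar conformation would have a fully conjugated π system of 4 electrons. But 4 = 4(1), which is 4n not 4n+2, so ring A is not aromatic (cyclobutadiene) — cyclobutadiene is antiaromatic and distorts to a rectangle.
Rings B and C form a fused bicyclic system (with one sulfur) with 9 sp² atoms and 10 π electrons from ring double bonds plus a heteroatom lone pair. 10 = 4(2)+2, so the system is aromatic and both rings count as aromatic (benzothiophene).
Rings D and E form a fused bicyclic system (with one oxygen) with 9 sp² atoms and 10 π electrons from ring double bonds plus a heteroatom lone pair. 10 = 4(2)+2, so the system is aromatic and both rings count as aromatic (benzofuran).
Aromatic: B, C, D, E. Total: 4.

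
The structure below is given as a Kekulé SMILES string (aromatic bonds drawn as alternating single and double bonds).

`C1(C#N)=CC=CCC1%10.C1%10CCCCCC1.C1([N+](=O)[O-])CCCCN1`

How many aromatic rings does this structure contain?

The SMILES encodes a six-membered carbon ring with two conjugated C=C double bonds and two sp³ carbons; a seven-membered saturated carbon ring; a six-membered saturated ring of five carbons and one N–H nitrogen.
The 6-membered ring has two sp³ carbons, so it is not fully conjugated — not aromatic (1,3-cyclohexadiene).
The 7-membered ring has only sp³ atoms, so it is not fully conjugated — not aromatic (cycloheptane).
The 6-membered ring with one N–H has only sp³ atoms, so it is not fully conjugated — not aromatic (piperidine).
None of the rings are aromatic. Total: 0.

0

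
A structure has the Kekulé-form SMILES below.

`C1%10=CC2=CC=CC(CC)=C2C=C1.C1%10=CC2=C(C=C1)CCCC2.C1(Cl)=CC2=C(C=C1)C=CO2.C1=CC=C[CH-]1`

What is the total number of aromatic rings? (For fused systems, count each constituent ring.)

The SMILES encodes two fused six-membered carbon rings, each with three alternating C=C double bonds; a six-membered carbon ring with three alternating C=C double bonds, fused to a saturated six-membered carbon ring; a six-membered carbon ring with three alternating C=C double bonds, fused to a five-membered ring containing one oxygen and two C=C double bonds; a five-membered all-carbon ring bearing a negative charge on one carbon, with two C=C double bonds.
The fused 6/6-membered bicyclic is a single π system with 10 sp² atoms and 10 π electrons from ring double bonds. 10 = 4(2)+2, so the system is aromatic and both rings count as aromatic (naphthalene).
The 6-membered ring is fully conjugated (every ring atom contributes a p orbital); 3 ring double bonds give 6 π electrons. That satisfies 4n+2 with n=1, so it is aromatic (benzene ring).
The second 6-membered ring has four sp³ carbons, so it is not fully conjugated — not aromatic (cyclohexane ring).
The fused 6/5-membered bicyclic (with one oxygen) is a single π system with 9 sp² atoms and 10 π electrons from ring double bonds plus a heteroatom lone pair. 10 = 4(2)+2, so the system is aromatic and both rings count as aromatic (benzofuran).
The 5-membered ring is planar and fully conjugated; 2 ring double bonds (4 π electrons) plus the carbanion lone pair (2) give 6 π electrons. Since 6 = 4n+2 (n=1), it is aromatic (cyclopentadienyl anion).
6 of the 7 rings are aromatic. Total: 6.

6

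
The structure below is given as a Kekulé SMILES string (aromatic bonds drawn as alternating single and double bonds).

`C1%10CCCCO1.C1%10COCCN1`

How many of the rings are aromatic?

The SMILES encodes a six-membered saturated ring of five carbons and one oxygen; a six-membered saturated ring with an oxygen and an N–H nitrogen at positions 1 and 4.
The 6-membered ring with one oxygen has only sp³ atoms, so it is not fully conjugated — not aromatic (tetrahydropyran).
The 6-membered ring with one oxygen and one N–H (1,4) has only sp³ atoms, so it is not fully conjugated — not aromatic (morpholine).
None of the rings are aromatic. Total: 0.

0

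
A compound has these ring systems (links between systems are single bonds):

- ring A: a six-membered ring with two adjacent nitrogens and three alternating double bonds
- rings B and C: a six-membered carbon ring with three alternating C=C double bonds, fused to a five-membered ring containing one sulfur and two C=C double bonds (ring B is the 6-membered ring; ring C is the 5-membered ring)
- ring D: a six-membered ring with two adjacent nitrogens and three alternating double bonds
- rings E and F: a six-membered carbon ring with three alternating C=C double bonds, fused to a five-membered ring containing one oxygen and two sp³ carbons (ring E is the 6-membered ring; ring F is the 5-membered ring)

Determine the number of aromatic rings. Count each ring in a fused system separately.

Ring A has a continuous p-orbital overlap around the ring; 3 ring double bonds give 6 π electrons. That satisfies 4n+2 with n=1, so ring A is aromatic (pyridazine).
Rings B and C form a fused bicyclic system (with one sulfur) with 9 sp² atoms and 10 π electrons from ring double bonds plus a heteroatom lone pair. 10 = 4(2)+2, so the system is aromatic and both rings count as aromatic (benzothiophene).
Ring D is fully conjugated (every ring atom contributes a p orbital); 3 ring double bonds give 6 π electrons. That satisfies 4n+2 with n=1, so ring D is aromatic (pyridazine).
Ring E is fully conjugated (every ring atom contributes a p orbital); 3 ring double bonds give 6 π electrons. That satisfies 4n+2 with n=1, so ring E is aromatic (benzene ring).
Ring F has two sp³ carbons, so it is not fully conjugated — not aromatic (oxolane ring).
Aromatic: A, B, C, D, E. Total: 5.

5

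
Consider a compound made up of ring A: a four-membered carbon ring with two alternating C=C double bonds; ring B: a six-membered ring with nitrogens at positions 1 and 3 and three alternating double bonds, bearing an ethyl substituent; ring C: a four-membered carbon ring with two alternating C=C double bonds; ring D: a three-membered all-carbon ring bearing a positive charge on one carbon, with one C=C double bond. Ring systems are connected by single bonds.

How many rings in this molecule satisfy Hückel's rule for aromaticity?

2

Ring A has only sp² ring atoms; a planar conformation would have a fully conjugated π system of 4 electrons. But 4 = 4(1), which is 4n not 4n+2, so ring A is not aromatic (cyclobutadiene) — cyclobutadiene is antiaromatic and distorts to a rectangle.
Ring B is planar and fully conjugated; 3 ring double bonds give 6 π electrons. That satisfies 4n+2 with n=1, so ring B is aromatic (pyrimidine).
Ring C has only sp² ring atoms; a planar conformation would have a fully conjugated π system of 4 electrons. But 4 = 4(1), which is 4n not 4n+2, so ring C is not aromatic (cyclobutadiene) — cyclobutadiene is antiaromatic and distorts to a rectangle.
Ring D is fully conjugated (every ring atom contributes a p orbital); 1 ring double bond (2 π electrons) plus the carbocation's empty p orbital (0, but keeps the ring conjugated) give 2 π electrons. Since 2 = 4n+2 (n=0), ring D is aromatic (cyclopropenyl cation).
Aromatic: B, D. Total: 2.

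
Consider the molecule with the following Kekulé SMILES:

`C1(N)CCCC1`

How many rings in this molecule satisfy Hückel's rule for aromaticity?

The SMILES encodes a five-membered saturated carbon ring.
The 5-membered ring has only sp³ atoms, so it is not fully conjugated — not aromatic (cyclopentane).

0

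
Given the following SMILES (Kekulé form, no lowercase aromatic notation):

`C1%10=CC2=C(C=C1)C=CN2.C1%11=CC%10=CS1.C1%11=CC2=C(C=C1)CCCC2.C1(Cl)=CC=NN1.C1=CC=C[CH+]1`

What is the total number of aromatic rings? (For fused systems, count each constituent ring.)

5

The SMILES encodes a six-membered carbon ring with three alternating C=C double bonds, fused to a five-membered ring containing one N–H nitrogen and two C=C double bonds; a five-membered ring of four carbons and one sulfur, with two C=C double bonds; a six-membered carbon ring with three alternating C=C double bonds, fused to a saturated six-membered carbon ring; a five-membered ring with two adjacent nitrogens (one bearing H, one in a double bond) and two double bonds; a five-membered all-carbon ring bearing a positive charge on one carbon, with two C=C double bonds.
The fused 6/5-membered bicyclic (with one N–H) is a single π system with 9 sp² atoms and 10 π electrons from ring double bonds plus a heteroatom lone pair. 10 = 4(2)+2, so the system is aromatic and both rings count as aromatic (indole).
The 5-membered ring with one sulfur has a continuous p-orbital overlap around the ring; 2 ring double bonds (4 π electrons) plus a heteroatom lone pair (2) give 6 π electrons. That satisfies 4n+2 with n=1, so it is aromatic (thiophene).
The 6-membered ring is fully conjugated (every ring atom contributes a p orbital); 3 ring double bonds give 6 π electrons. That satisfies 4n+2 with n=1, so it is aromatic (benzene ring).
The second 6-membered ring has four sp³ carbons, so it is not fully conjugated — not aromatic (cyclohexane ring).
The 5-membered ring with two adjacent nitrogens (one N–H, one =N–) is fully conjugated (every ring atom contributes a p orbital); 2 ring double bonds (4 π electrons) plus a heteroatom lone pair (2) give 6 π electrons. That satisfies 4n+2 with n=1, so it is aromatic (pyrazole).
The 5-membered ring has only sp² ring atoms; a planar conformation would have a fully conjugated π system of 4 electrons. But 4 = 4(1), which is 4n not 4n+2, so it is not aromatic (cyclopentadienyl cation).
5 of the 7 rings are aromatic. Total: 5.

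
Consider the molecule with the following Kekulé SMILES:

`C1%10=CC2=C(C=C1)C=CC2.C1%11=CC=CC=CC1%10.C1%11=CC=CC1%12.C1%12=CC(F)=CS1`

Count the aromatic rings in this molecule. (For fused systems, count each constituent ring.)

2

The SMILES encodes a six-membered carbon ring with three alternating C=C double bonds, fused to a five-membered carbon ring containing one C=C double bond and one sp³ carbon; a seven-membered carbon ring with three C=C double bonds and one sp³ carbon; a five-membered carbon ring with two conjugated C=C double bonds and one sp³ carbon; a five-membered ring of four carbons and one sulfur, with two C=C double bonds.
The 6-membered ring has a continuous p-orbital overlap around the ring; 3 ring double bonds give 6 π electrons. That satisfies 4n+2 with n=1, so it is aromatic (benzene ring).
The 5-membered ring has one sp³ carbon, so it is not fully conjugated — not aromatic (cyclopentene ring).
The 7-membered ring has one sp³ carbon, so it is not fully conjugated — not aromatic (cycloheptatriene).
The second 5-membered ring has one sp³ carbon, so it is not fully conjugated — not aromatic (cyclopentadiene).
The 5-membered ring with one sulfur has a continuous p-orbital overlap around the ring; 2 ring double bonds (4 π electrons) plus a heteroatom lone pair (2) give 6 π electrons. Since 6 = 4n+2 (n=1), it is aromatic (thiophene).
2 of the 5 rings are aromatic. Total: 2.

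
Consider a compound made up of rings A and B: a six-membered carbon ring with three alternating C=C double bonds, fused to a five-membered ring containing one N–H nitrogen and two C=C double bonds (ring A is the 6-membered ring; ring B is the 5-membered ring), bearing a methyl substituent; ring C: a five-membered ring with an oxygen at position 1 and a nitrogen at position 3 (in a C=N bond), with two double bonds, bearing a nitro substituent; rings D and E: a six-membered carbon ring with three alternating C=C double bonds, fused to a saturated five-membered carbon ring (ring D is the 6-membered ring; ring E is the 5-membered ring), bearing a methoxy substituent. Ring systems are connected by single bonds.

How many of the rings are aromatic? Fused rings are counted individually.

4

Rings A and B form a fused bicyclic system (with one N–H) with 9 sp² atoms and 10 π electrons from ring double bonds plus a heteroatom lone pair. 10 = 4(2)+2, so the system is aromatic and both rings count as aromatic (indole).
Ring C is planar and fully conjugated; 2 ring double bonds (4 π electrons) plus a heteroatom lone pair (2) give 6 π electrons. Since 6 = 4n+2 (n=1), ring C is aromatic (oxazole).
Ring D is fully conjugated (every ring atom contributes a p orbital); 3 ring double bonds give 6 π electrons. That satisfies 4n+2 with n=1, so ring D is aromatic (benzene ring).
Ring E has three sp³ carbons, so it is not fully conjugated — not aromatic (cyclopentane ring).
Aromatic: A, B, C, D. Total: 4.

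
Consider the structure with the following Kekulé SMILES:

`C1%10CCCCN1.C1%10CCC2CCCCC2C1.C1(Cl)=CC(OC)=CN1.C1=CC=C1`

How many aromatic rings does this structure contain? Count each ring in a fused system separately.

The SMILES encodes a six-membered saturated ring of five carbons and one N–H nitrogen; two fused six-membered saturated carbon rings; a five-membered ring of four carbons and one nitrogen bearing a hydrogen, with two C=C double bonds; a four-membered carbon ring with two alternating C=C double bonds.
The 6-membered ring with one N–H has only sp³ atoms, so it is not fully conjugated — not aromatic (piperidine).
The 6-membered ring has only sp³ atoms, so it is not fully conjugated — not aromatic (cyclohexane ring).
The second 6-membered ring has only sp³ atoms, so it is not fully conjugated — not aromatic (cyclohexane ring).
The 5-membered ring with one N–H is fully conjugated (every ring atom contributes a p orbital); 2 ring double bonds (4 π electrons) plus a heteroatom lone pair (2) give 6 π electrons. That satisfies 4n+2 with n=1, so it is aromatic (pyrrole).
The 4-membered ring has only sp² ring atoms; a planar conformation would have a fully conjugated π system of 4 electrons. But 4 = 4(1), which is 4n not 4n+2, so it is not aromatic (cyclobutadiene) — cyclobutadiene is antiaromatic and distorts to a rectangle.
1 of the 5 rings is aromatic. Total: 1.

1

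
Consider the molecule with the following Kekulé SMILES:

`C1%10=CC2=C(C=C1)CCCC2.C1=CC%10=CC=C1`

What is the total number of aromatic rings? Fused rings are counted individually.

2

The SMILES encodes a six-membered carbon ring with three alternating C=C double bonds, fused to a saturated six-membered carbon ring; a six-membered carbon ring with three alternating C=C double bonds.
The 6-membered ring has a continuous p-orbital overlap around the ring; 3 ring double bonds give 6 π electrons. 6 = 4(1)+2, so it is aromatic (benzene ring).
The second 6-membered ring has four sp³ carbons, so it is not fully conjugated — not aromatic (cyclohexane ring).
The third 6-membered ring has a continuous p-orbital overlap around the ring; 3 ring double bonds give 6 π electrons. That satisfies 4n+2 with n=1, so it is aromatic (benzene).
2 of the 3 rings are aromatic. Total: 2.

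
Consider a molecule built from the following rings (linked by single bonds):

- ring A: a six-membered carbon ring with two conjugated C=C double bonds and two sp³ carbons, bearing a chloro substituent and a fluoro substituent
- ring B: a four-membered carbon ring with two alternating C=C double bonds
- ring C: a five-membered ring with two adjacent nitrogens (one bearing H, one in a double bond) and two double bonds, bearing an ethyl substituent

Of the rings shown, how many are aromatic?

Ring A has two sp³ carbons, so it is not fully conjugated — not aromatic (1,3-cyclohexadiene).
Ring B has only sp² ring atoms; a planar conformation would have a fully conjugated π system of 4 electrons. But 4 = 4(1), which is 4n not 4n+2, so ring B is not aromatic (cyclobutadiene) — cyclobutadiene is antiaromatic and distorts to a rectangle.
Ring C is planar and fully conjugated; 2 ring double bonds (4 π electrons) plus a heteroatom lone pair (2) give 6 π electrons. That satisfies 4n+2 with n=1, so ring C is aromatic (pyrazole).
Aromatic: C. Total: 1.

1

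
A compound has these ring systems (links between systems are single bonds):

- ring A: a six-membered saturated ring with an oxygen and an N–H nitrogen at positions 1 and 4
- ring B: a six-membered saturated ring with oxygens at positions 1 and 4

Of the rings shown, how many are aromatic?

0

Ring A has only sp³ atoms, so it is not fully conjugated — not aromatic (morpholine).
Ring B has only sp³ atoms, so it is not fully conjugated — not aromatic (1,4-dioxane).
No ring is aromatic. Total: 0.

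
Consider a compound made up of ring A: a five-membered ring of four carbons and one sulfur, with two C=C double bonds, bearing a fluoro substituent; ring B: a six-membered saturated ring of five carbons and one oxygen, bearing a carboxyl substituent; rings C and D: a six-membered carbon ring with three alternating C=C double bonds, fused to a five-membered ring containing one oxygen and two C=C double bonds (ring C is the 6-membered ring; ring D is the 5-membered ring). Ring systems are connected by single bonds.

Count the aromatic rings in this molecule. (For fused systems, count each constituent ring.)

3

Ring A has a continuous p-orbital overlap around the ring; 2 ring double bonds (4 π electrons) plus a heteroatom lone pair (2) give 6 π electrons. Since 6 = 4n+2 (n=1), ring A is aromatic (thiophene).
Ring B has only sp³ atoms, so it is not fully conjugated — not aromatic (tetrahydropyran).
Rings C and D form a fused bicyclic system (with one oxygen) with 9 sp² atoms and 10 π electrons from ring double bonds plus a heteroatom lone pair. 10 = 4(2)+2, so the system is aromatic and both rings count as aromatic (benzofuran).
Aromatic: A, C, D. Total: 3.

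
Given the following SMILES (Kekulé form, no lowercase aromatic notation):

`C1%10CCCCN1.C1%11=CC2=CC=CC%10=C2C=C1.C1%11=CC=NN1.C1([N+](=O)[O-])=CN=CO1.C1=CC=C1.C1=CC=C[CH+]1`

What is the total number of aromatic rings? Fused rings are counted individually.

4

The SMILES encodes a six-membered saturated ring of five carbons and one N–H nitrogen; two fused six-membered carbon rings, each with three alternating C=C double bonds; a five-membered ring with two adjacent nitrogens (one bearing H, one in a double bond) and two double bonds; a five-membered ring with an oxygen at position 1 and a nitrogen at position 3 (in a C=N bond), with two double bonds; a four-membered carbon ring with two alternating C=C double bonds; a five-membered all-carbon ring bearing a positive charge on one carbon, with two C=C double bonds.
The 6-membered ring with one N–H has only sp³ atoms, so it is not fully conjugated — not aromatic (piperidine).
The fused 6/6-membered bicyclic is a single π system with 10 sp² atoms and 10 π electrons from ring double bonds. 10 = 4(2)+2, so the system is aromatic and both rings count as aromatic (naphthalene).
The 5-membered ring with two adjacent nitrogens (one N–H, one =N–) is planar and fully conjugated; 2 ring double bonds (4 π electrons) plus a heteroatom lone pair (2) give 6 π electrons. Since 6 = 4n+2 (n=1), it is aromatic (pyrazole).
The 5-membered ring with one oxygen and one =N– has a continuous p-orbital overlap around the ring; 2 ring double bonds (4 π electrons) plus a heteroatom lone pair (2) give 6 π electrons. 6 = 4(1)+2, so it is aromatic (oxazole).
The 4-membered ring has only sp² ring atoms; a planar conformation would have a fully conjugated π system of 4 electrons. But 4 = 4(1), which is 4n not 4n+2, so it is not aromatic (cyclobutadiene) — cyclobutadiene is antiaromatic and distorts to a rectangle.
The 5-membered ring has only sp² ring atoms; a planar conformation would have a fully conjugated π system of 4 electrons. But 4 = 4(1), which is 4n not 4n+2, so it is not aromatic (cyclopentadienyl cation).
4 of the 7 rings are aromatic. Total: 4.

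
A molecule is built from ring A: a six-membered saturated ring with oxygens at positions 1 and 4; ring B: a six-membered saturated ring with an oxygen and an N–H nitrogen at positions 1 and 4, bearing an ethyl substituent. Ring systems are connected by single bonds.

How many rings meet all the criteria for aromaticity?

Ring A has only sp³ atoms, so it is not fully conjugated — not aromatic (1,4-dioxane).
Ring B has only sp³ atoms, so it is not fully conjugated — not aromatic (morpholine).
No ring is aromatic. Total: 0.

0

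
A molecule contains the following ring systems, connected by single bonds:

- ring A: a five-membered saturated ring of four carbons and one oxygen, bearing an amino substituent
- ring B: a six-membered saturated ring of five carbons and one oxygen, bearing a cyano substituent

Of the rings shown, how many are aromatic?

0

Ring A has only sp³ atoms, so it is not fully conjugated — not aromatic (tetrahydrofuran).
Ring B has only sp³ atoms, so it is not fully conjugated — not aromatic (tetrahydropyran).
No ring is aromatic. Total: 0.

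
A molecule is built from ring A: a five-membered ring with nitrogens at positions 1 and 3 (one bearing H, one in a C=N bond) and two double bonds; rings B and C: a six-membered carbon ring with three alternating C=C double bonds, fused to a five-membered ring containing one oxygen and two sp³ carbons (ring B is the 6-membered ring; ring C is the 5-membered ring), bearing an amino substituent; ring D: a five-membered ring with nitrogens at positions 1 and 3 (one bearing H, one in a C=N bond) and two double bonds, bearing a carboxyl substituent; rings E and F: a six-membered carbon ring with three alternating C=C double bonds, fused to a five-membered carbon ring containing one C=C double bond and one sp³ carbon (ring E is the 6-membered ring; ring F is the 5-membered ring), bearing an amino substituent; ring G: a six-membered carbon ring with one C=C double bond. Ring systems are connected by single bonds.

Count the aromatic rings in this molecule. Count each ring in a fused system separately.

Ring A is planar and fully conjugated; 2 ring double bonds (4 π electrons) plus a heteroatom lone pair (2) give 6 π electrons. Since 6 = 4n+2 (n=1), ring A is aromatic (imidazole).
Ring B has a continuous p-orbital overlap around the ring; 3 ring double bonds give 6 π electrons. Since 6 = 4n+2 (n=1), ring B is aromatic (benzene ring).
Ring C has two sp³ carbons, so it is not fully conjugated — not aromatic (oxolane ring).
Ring D is fully conjugated (every ring atom contributes a p orbital); 2 ring double bonds (4 π electrons) plus a heteroatom lone pair (2) give 6 π electrons. That satisfies 4n+2 with n=1, so ring D is aromatic (imidazole).
Ring E is fully conjugated (every ring atom contributes a p orbital); 3 ring double bonds give 6 π electrons. 6 = 4(1)+2, so ring E is aromatic (benzene ring).
Ring F has one sp³ carbon, so it is not fully conjugated — not aromatic (cyclopentene ring).
Ring G has four sp³ carbons, so it is not fully conjugated — not aromatic (cyclohexene).
Aromatic: A, B, D, E. Total: 4.

4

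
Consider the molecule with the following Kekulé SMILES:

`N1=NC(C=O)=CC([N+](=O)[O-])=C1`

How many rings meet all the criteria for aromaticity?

The SMILES encodes a six-membered ring with two adjacent nitrogens and three alternating double bonds.
The 6-membered ring with two nitrogens (1,2) has a continuous p-orbital overlap around the ring; 3 ring double bonds give 6 π electrons. Since 6 = 4n+2 (n=1), it is aromatic (pyridazine).

1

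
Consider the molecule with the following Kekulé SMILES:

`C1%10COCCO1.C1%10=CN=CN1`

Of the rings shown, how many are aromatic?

1

The SMILES encodes a six-membered saturated ring with oxygens at positions 1 and 4; a five-membered ring with nitrogens at positions 1 and 3 (one bearing H, one in a C=N bond) and two double bonds.
The 6-membered ring with two oxygens (1,4) has only sp³ atoms, so it is not fully conjugated — not aromatic (1,4-dioxane).
The 5-membered ring with two nitrogens (one N–H, one =N–) is planar and fully conjugated; 2 ring double bonds (4 π electrons) plus a heteroatom lone pair (2) give 6 π electrons. That satisfies 4n+2 with n=1, so it is aromatic (imidazole).
1 of the 2 rings is aromatic. Total: 1.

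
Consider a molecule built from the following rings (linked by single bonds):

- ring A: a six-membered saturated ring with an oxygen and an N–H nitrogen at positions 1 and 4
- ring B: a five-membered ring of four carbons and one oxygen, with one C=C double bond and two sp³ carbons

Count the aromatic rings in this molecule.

Ring A has only sp³ atoms, so it is not fully conjugated — not aromatic (morpholine).
Ring B has two sp³ carbons, so it is not fully conjugated — not aromatic (2,3-dihydrofuran).
No ring is aromatic. Total: 0.

0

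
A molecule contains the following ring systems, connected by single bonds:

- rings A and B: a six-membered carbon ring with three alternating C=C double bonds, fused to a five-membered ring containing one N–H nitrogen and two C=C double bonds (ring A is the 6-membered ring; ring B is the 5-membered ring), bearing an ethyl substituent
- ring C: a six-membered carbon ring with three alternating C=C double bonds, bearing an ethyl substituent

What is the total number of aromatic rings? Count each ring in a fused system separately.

Rings A and B form a fused bicyclic system (with one N–H) with 9 sp² atoms and 10 π electrons from ring double bonds plus a heteroatom lone pair. 10 = 4(2)+2, so the system is aromatic and both rings count as aromatic (indole).
Ring C is fully conjugated (every ring atom contributes a p orbital); 3 ring double bonds give 6 π electrons. Since 6 = 4n+2 (n=1), ring C is aromatic (benzene).
Aromatic: A, B, C. Total: 3.

3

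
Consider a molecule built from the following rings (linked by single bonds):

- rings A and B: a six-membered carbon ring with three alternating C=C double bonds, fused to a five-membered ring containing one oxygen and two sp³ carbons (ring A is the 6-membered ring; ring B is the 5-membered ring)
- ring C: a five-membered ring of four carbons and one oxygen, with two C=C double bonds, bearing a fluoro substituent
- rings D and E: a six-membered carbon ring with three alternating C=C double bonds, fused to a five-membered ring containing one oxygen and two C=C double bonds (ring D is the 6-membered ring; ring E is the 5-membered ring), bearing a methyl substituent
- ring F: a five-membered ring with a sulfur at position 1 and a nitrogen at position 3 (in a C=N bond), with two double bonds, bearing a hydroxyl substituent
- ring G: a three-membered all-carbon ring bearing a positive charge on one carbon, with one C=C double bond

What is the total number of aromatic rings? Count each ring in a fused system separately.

6

Ring A has a continuous p-orbital overlap around the ring; 3 ring double bonds give 6 π electrons. 6 = 4(1)+2, so ring A is aromatic (benzene ring).
Ring B has two sp³ carbons, so it is not fully conjugated — not aromatic (oxolane ring).
Ring C has a continuous p-orbital overlap around the ring; 2 ring double bonds (4 π electrons) plus a heteroatom lone pair (2) give 6 π electrons. 6 = 4(1)+2, so ring C is aromatic (furan).
Rings D and E form a fused bicyclic system (with one oxygen) with 9 sp² atoms and 10 π electrons from ring double bonds plus a heteroatom lone pair. 10 = 4(2)+2, so the system is aromatic and both rings count as aromatic (benzofuran).
Ring F is planar and fully conjugated; 2 ring double bonds (4 π electrons) plus a heteroatom lone pair (2) give 6 π electrons. Since 6 = 4n+2 (n=1), ring F is aromatic (thiazole).
Ring G is planar and fully conjugated; 1 ring double bond (2 π electrons) plus the carbocation's empty p orbital (0, but keeps the ring conjugated) give 2 π electrons. 2 = 4(0)+2, so ring G is aromatic (cyclopropenyl cation).
Aromatic: A, C, D, E, F, G. Total: 6.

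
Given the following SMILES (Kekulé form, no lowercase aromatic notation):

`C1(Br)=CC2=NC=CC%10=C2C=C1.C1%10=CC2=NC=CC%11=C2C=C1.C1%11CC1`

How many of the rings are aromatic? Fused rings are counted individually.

The SMILES encodes two fused six-membered rings, each with three alternating double bonds; one ring is all carbon and the other has one ring nitrogen; two fused six-membered rings, each with three alternating double bonds; one ring is all carbon and the other has one ring nitrogen; a three-membered saturated carbon ring.
The fused 6/6-membered bicyclic (with one nitrogen) is a single π system with 10 sp² atoms and 10 π electrons from ring double bonds. 10 = 4(2)+2, so the system is aromatic and both rings count as aromatic (quinoline).
The fused 6/6-membered bicyclic (with one nitrogen) is a single π system with 10 sp² atoms and 10 π electrons from ring double bonds. 10 = 4(2)+2, so the system is aromatic and both rings count as aromatic (quinoline).
The 3-membered ring has only sp³ atoms, so it is not fully conjugated — not aromatic (cyclopropane).
4 of the 5 rings are aromatic. Total: 4.

4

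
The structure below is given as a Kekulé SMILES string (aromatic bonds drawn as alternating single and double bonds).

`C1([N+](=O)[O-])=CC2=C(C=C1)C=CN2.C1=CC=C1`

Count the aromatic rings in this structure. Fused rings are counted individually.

2

The SMILES encodes a six-membered carbon ring with three alternating C=C double bonds, fused to a five-membered ring containing one N–H nitrogen and two C=C double bonds; a four-membered carbon ring with two alternating C=C double bonds.
The fused 6/5-membered bicyclic (with one N–H) is a single π system with 9 sp² atoms and 10 π electrons from ring double bonds plus a heteroatom lone pair. 10 = 4(2)+2, so the system is aromatic and both rings count as aromatic (indole).
The 4-membered ring has only sp² ring atoms; a planar conformation would have a fully conjugated π system of 4 electrons. But 4 = 4(1), which is 4n not 4n+2, so it is not aromatic (cyclobutadiene) — cyclobutadiene is antiaromatic and distorts to a rectangle.
2 of the 3 rings are aromatic. Total: 2.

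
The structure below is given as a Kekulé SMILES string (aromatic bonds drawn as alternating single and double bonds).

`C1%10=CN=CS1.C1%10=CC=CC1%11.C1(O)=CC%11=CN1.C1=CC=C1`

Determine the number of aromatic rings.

2

The SMILES encodes a five-membered ring with a sulfur at position 1 and a nitrogen at position 3 (in a C=N bond), with two double bonds; a five-membered carbon ring with two conjugated C=C double bonds and one sp³ carbon; a five-membered ring of four carbons and one nitrogen bearing a hydrogen, with two C=C double bonds; a four-membered carbon ring with two alternating C=C double bonds.
The 5-membered ring with one sulfur and one =N– has a continuous p-orbital overlap around the ring; 2 ring double bonds (4 π electrons) plus a heteroatom lone pair (2) give 6 π electrons. That satisfies 4n+2 with n=1, so it is aromatic (thiazole).
The 5-membered ring has one sp³ carbon, so it is not fully conjugated — not aromatic (cyclopentadiene).
The 5-membered ring with one N–H is planar and fully conjugated; 2 ring double bonds (4 π electrons) plus a heteroatom lone pair (2) give 6 π electrons. That satisfies 4n+2 with n=1, so it is aromatic (pyrrole).
The 4-membered ring has only sp² ring atoms; a planar conformation would have a fully conjugated π system of 4 electrons. But 4 = 4(1), which is 4n not 4n+2, so it is not aromatic (cyclobutadiene) — cyclobutadiene is antiaromatic and distorts to a rectangle.
2 of the 4 rings are aromatic. Total: 2.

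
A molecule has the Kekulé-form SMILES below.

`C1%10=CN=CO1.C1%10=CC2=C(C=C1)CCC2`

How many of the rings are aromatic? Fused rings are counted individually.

2

The SMILES encodes a five-membered ring with an oxygen at position 1 and a nitrogen at position 3 (in a C=N bond), with two double bonds; a six-membered carbon ring with three alternating C=C double bonds, fused to a saturated five-membered carbon ring.
The 5-membered ring with one oxygen and one =N– is fully conjugated (every ring atom contributes a p orbital); 2 ring double bonds (4 π electrons) plus a heteroatom lone pair (2) give 6 π electrons. Since 6 = 4n+2 (n=1), it is aromatic (oxazole).
The 6-membered ring has a continuous p-orbital overlap around the ring; 3 ring double bonds give 6 π electrons. 6 = 4(1)+2, so it is aromatic (benzene ring).
The 5-membered ring has three sp³ carbons, so it is not fully conjugated — not aromatic (cyclopentane ring).
2 of the 3 rings are aromatic. Total: 2.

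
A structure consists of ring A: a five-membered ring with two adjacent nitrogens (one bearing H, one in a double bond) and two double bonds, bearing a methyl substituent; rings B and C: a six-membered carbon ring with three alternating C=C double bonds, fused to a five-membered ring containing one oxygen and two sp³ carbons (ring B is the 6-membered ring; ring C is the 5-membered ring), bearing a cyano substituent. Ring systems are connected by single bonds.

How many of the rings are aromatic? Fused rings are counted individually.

Ring A is planar and fully conjugated; 2 ring double bonds (4 π electrons) plus a heteroatom lone pair (2) give 6 π electrons. 6 = 4(1)+2, so ring A is aromatic (pyrazole).
Ring B is planar and fully conjugated; 3 ring double bonds give 6 π electrons. 6 = 4(1)+2, so ring B is aromatic (benzene ring).
Ring C has two sp³ carbons, so it is not fully conjugated — not aromatic (oxolane ring).
Aromatic: A, B. Total: 2.

2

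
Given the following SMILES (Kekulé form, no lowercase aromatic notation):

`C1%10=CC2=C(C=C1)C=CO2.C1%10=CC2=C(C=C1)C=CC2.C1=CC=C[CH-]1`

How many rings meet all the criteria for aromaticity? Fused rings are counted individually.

The SMILES encodes a six-membered carbon ring with three alternating C=C double bonds, fused to a five-membered ring containing one oxygen and two C=C double bonds; a six-membered carbon ring with three alternating C=C double bonds, fused to a five-membered carbon ring containing one C=C double bond and one sp³ carbon; a five-membered all-carbon ring bearing a negative charge on one carbon, with two C=C double bonds.
The fused 6/5-membered bicyclic (with one oxygen) is a single π system with 9 sp² atoms and 10 π electrons from ring double bonds plus a heteroatom lone pair. 10 = 4(2)+2, so the system is aromatic and both rings count as aromatic (benzofuran).
The 6-membered ring has a continuous p-orbital overlap around the ring; 3 ring double bonds give 6 π electrons. Since 6 = 4n+2 (n=1), it is aromatic (benzene ring).
The 5-membered ring has one sp³ carbon, so it is not fully conjugated — not aromatic (cyclopentene ring).
The second 5-membered ring is planar and fully conjugated; 2 ring double bonds (4 π electrons) plus the carbanion lone pair (2) give 6 π electrons. That satisfies 4n+2 with n=1, so it is aromatic (cyclopentadienyl anion).
4 of the 5 rings are aromatic. Total: 4.

4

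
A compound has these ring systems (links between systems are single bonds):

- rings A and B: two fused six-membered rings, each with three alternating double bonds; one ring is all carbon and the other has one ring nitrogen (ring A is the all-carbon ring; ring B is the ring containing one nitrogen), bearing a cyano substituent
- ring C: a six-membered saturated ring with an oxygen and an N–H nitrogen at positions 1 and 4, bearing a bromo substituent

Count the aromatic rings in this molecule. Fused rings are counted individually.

Rings A and B form a fused bicyclic system (with one nitrogen) with 10 sp² atoms and 10 π electrons from ring double bonds. 10 = 4(2)+2, so the system is aromatic and both rings count as aromatic (quinoline).
Ring C has only sp³ atoms, so it is not fully conjugated — not aromatic (morpholine).
Aromatic: A, B. Total: 2.

2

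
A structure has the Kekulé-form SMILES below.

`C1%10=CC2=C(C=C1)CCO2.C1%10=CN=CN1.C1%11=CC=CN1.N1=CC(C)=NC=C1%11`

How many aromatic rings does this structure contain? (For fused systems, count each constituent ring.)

The SMILES encodes a six-membered carbon ring with three alternating C=C double bonds, fused to a five-membered ring containing one oxygen and two sp³ carbons; a five-membered ring with nitrogens at positions 1 and 3 (one bearing H, one in a C=N bond) and two double bonds; a five-membered ring of four carbons and one nitrogen bearing a hydrogen, with two C=C double bonds; a six-membered ring with nitrogens at positions 1 and 4 and three alternating double bonds.
The 6-membered ring has a continuous p-orbital overlap around the ring; 3 ring double bonds give 6 π electrons. Since 6 = 4n+2 (n=1), it is aromatic (benzene ring).
The 5-membered ring with one oxygen has two sp³ carbons, so it is not fully conjugated — not aromatic (oxolane ring).
The 5-membered ring with two nitrogens (one N–H, one =N–) has a continuous p-orbital overlap around the ring; 2 ring double bonds (4 π electrons) plus a heteroatom lone pair (2) give 6 π electrons. 6 = 4(1)+2, so it is aromatic (imidazole).
The 5-membered ring with one N–H has a continuous p-orbital overlap around the ring; 2 ring double bonds (4 π electrons) plus a heteroatom lone pair (2) give 6 π electrons. 6 = 4(1)+2, so it is aromatic (pyrrole).
The 6-membered ring with two nitrogens (1,4) has a continuous p-orbital overlap around the ring; 3 ring double bonds give 6 π electrons. 6 = 4(1)+2, so it is aromatic (pyrazine).
4 of the 5 rings are aromatic. Total: 4.

4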